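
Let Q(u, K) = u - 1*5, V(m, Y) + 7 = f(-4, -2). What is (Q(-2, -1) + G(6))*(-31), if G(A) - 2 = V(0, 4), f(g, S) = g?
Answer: 496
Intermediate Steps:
V(m, Y) = -11 (V(m, Y) = -7 - 4 = -11)
G(A) = -9 (G(A) = 2 - 11 = -9)
Q(u, K) = -5 + u (Q(u, K) = u - 5 = -5 + u)
(Q(-2, -1) + G(6))*(-31) = ((-5 - 2) - 9)*(-31) = (-7 - 9)*(-31) = -16*(-31) = 496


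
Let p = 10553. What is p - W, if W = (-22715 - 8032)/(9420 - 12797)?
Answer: 35606734/3377 ≈ 10544.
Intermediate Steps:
W = 30747/3377 (W = -30747/(-3377) = -30747*(-1/3377) = 30747/3377 ≈ 9.1048)
p - W = 10553 - 1*30747/3377 = 10553 - 30747/3377 = 35606734/3377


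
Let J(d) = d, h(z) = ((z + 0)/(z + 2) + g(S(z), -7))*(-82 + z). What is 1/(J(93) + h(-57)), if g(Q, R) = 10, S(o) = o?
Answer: -55/79258 ≈ -0.00069394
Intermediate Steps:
h(z) = (-82 + z)*(10 + z/(2 + z)) (h(z) = ((z + 0)/(z + 2) + 10)*(-82 + z) = (z/(2 + z) + 10)*(-82 + z) = (10 + z/(2 + z))*(-82 + z) = (-82 + z)*(10 + z/(2 + z)))
1/(J(93) + h(-57)) = 1/(93 + (-1640 - 882*(-57) + 11*(-57)²)/(2 - 57)) = 1/(93 + (-1640 + 50274 + 11*3249)/(-55)) = 1/(93 - (-1640 + 50274 + 35739)/55) = 1/(93 - 1/55*84373) = 1/(93 - 84373/55) = 1/(-79258/55) = -55/79258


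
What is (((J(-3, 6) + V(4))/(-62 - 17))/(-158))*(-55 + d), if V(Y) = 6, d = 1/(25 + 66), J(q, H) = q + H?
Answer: -22518/567931 ≈ -0.039649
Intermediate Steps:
J(q, H) = H + q
d = 1/91 ≈ 0.010989
(((J(-3, 6) + V(4))/(-62 - 17))/(-158))*(-55 + d) = ((((6 - 3) + 6)/(-62 - 17))/(-158))*(-55 + 1/91) = (((3 + 6)/(-79))*(-1/158))*(-5004/91) = ((9*(-1/79))*(-1/158))*(-5004/91) = -9/79*(-1/158)*(-5004/91) = (9/12482)*(-5004/91) = -22518/567931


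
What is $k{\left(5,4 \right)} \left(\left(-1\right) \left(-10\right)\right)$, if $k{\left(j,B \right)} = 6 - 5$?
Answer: $10$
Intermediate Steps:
$k{\left(j,B \right)} = 1$ ($k{\left(j,B \right)} = 6 - 5 = 1$)
$k{\left(5,4 \right)} \left(\left(-1\right) \left(-10\right)\right) = 1 \left(\left(-1\right) \left(-10\right)\right) = 1 \cdot 10 = 10$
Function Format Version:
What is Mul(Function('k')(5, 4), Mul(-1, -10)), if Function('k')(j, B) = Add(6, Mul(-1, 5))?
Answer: 10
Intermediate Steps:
Function('k')(j, B) = 1 (Function('k')(j, B) = Add(6, -5) = 1)
Mul(Function('k')(5, 4), Mul(-1, -10)) = Mul(1, Mul(-1, -10)) = Mul(1, 10) = 10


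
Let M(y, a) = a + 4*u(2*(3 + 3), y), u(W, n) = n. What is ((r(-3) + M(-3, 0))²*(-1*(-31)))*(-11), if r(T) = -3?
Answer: -76725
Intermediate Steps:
M(y, a) = a + 4*y
((r(-3) + M(-3, 0))²*(-1*(-31)))*(-11) = ((-3 + (0 + 4*(-3)))²*(-1*(-31)))*(-11) = ((-3 + (0 - 12))²*31)*(-11) = ((-3 - 12)²*31)*(-11) = ((-15)²*31)*(-11) = (225*31)*(-11) = 6975*(-11) = -76725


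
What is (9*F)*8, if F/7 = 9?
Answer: 4536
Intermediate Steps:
F = 63 (F = 7*9 = 63)
(9*F)*8 = (9*63)*8 = 567*8 = 4536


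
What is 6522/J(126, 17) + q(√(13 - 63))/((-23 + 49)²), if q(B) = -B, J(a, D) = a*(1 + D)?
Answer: 1087/378 - 5*I*√2/676 ≈ 2.8757 - 0.01046*I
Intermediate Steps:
6522/J(126, 17) + q(√(13 - 63))/((-23 + 49)²) = 6522/((126*(1 + 17))) + (-√(13 - 63))/((-23 + 49)²) = 6522/((126*18)) + (-√(-50))/(26²) = 6522/2268 - 5*I*√2/676 = 6522*(1/2268) - 5*I*√2*(1/676) = 1087/378 - 5*I*√2/676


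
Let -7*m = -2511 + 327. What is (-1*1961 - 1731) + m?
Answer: -3380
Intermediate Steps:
m = 312 (m = -(-2511 + 327)/7 = -⅐*(-2184) = 312)
(-1*1961 - 1731) + m = (-1*1961 - 1731) + 312 = (-1961 - 1731) + 312 = -3692 + 312 = -3380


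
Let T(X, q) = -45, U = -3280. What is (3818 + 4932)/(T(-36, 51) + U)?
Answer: -50/19 ≈ -2.6316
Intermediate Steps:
(3818 + 4932)/(T(-36, 51) + U) = (3818 + 4932)/(-45 - 3280) = 8750/(-3325) = 8750*(-1/3325) = -50/19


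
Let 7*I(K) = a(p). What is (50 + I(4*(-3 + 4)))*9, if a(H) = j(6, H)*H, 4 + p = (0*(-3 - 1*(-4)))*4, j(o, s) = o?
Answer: 2934/7 ≈ 419.14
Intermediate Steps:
p = -4 (p = -4 + (0*(-3 - 1*(-4)))*4 = -4 + (0*(-3 + 4))*4 = -4 + (0*1)*4 = -4 + 0*4 = -4 + 0 = -4)
a(H) = 6*H
I(K) = -24/7 (I(K) = (6*(-4))/7 = (⅐)*(-24) = -24/7)
(50 + I(4*(-3 + 4)))*9 = (50 - 24/7)*9 = (326/7)*9 = 2934/7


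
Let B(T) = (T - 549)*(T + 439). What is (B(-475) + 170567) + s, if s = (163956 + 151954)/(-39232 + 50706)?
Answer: 1190189602/5737 ≈ 2.0746e+5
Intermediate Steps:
B(T) = (-549 + T)*(439 + T)
s = 157955/5737 (s = 315910/11474 = 315910*(1/11474) = 157955/5737 ≈ 27.533)
(B(-475) + 170567) + s = ((-241011 + (-475)² - 110*(-475)) + 170567) + 157955/5737 = ((-241011 + 225625 + 52250) + 170567) + 157955/5737 = (36864 + 170567) + 157955/5737 = 207431 + 157955/5737 = 1190189602/5737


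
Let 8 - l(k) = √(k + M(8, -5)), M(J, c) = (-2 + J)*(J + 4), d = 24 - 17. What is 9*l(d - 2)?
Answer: 72 - 9*√77 ≈ -6.9747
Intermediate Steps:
d = 7
M(J, c) = (-2 + J)*(4 + J)
l(k) = 8 - √(72 + k) (l(k) = 8 - √(k + (-8 + 8² + 2*8)) = 8 - √(k + (-8 + 64 + 16)) = 8 - √(k + 72) = 8 - √(72 + k))
9*l(d - 2) = 9*(8 - √(72 + (7 - 2))) = 9*(8 - √(72 + 5)) = 9*(8 - √77) = 72 - 9*√77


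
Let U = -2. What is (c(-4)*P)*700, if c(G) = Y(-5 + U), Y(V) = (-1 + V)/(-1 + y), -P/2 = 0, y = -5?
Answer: 0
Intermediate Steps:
P = 0 (P = -2*0 = 0)
Y(V) = ⅙ - V/6 (Y(V) = (-1 + V)/(-1 - 5) = (-1 + V)/(-6) = (-1 + V)*(-⅙) = ⅙ - V/6)
c(G) = 4/3 (c(G) = ⅙ - (-5 - 2)/6 = ⅙ - ⅙*(-7) = ⅙ + 7/6 = 4/3)
(c(-4)*P)*700 = ((4/3)*0)*700 = 0*700 = 0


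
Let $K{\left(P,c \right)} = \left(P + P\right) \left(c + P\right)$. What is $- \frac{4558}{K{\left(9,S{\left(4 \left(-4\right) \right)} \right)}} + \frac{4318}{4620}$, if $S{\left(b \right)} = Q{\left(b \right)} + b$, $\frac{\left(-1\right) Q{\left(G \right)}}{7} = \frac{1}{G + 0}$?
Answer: $\frac{117377}{2970} \approx 39.521$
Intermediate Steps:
$Q{\left(G \right)} = - \frac{7}{G}$ ($Q{\left(G \right)} = - \frac{7}{G + 0} = - \frac{7}{G}$)
$S{\left(b \right)} = b - \frac{7}{b}$ ($S{\left(b \right)} = - \frac{7}{b} + b = b - \frac{7}{b}$)
$K{\left(P,c \right)} = 2 P \left(P + c\right)$
$- \frac{4558}{K{\left(9,S{\left(4 \left(-4\right) \right)} \right)}} + \frac{4318}{4620} = - \frac{4558}{2 \cdot 9 \left(9 - \left(16 + \frac{7}{4 \left(-4\right)}\right)\right)} + \frac{4318}{4620} = - \frac{4558}{2 \cdot 9 \left(9 - \left(16 + \frac{7}{-16}\right)\right)} + 4318 \cdot \frac{1}{4620} = - \frac{4558}{2 \cdot 9 \left(9 - \frac{249}{16}\right)} + \frac{2159}{2310} = - \frac{4558}{2 \cdot 9 \left(- \frac{105}{16}\right)} + \frac{2159}{2310} = - \frac{4558}{- \frac{945}{8}} + \frac{2159}{2310} = \left(-4558\right) \left(- \frac{8}{945}\right) + \frac{2159}{2310} = \frac{36464}{945} + \frac{2159}{2310} = \frac{117377}{2970}$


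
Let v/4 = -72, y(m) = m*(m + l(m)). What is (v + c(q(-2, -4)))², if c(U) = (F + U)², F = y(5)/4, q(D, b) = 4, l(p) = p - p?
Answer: 8567329/256 ≈ 33466.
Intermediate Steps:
l(p) = 0
y(m) = m² (y(m) = m*(m + 0) = m*m = m²)
v = -288 (v = 4*(-72) = -288)
F = 25/4 (F = 5²/4 = 25*(¼) = 25/4 ≈ 6.2500)
c(U) = (25/4 + U)²
(v + c(q(-2, -4)))² = (-288 + (25 + 4*4)²/16)² = (-288 + (25 + 16)²/16)² = (-288 + (1/16)*41²)² = (-288 + (1/16)*1681)² = (-288 + 1681/16)² = (-2927/16)² = 8567329/256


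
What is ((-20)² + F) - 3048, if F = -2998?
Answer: -5646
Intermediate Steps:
((-20)² + F) - 3048 = ((-20)² - 2998) - 3048 = (400 - 2998) - 3048 = -2598 - 3048 = -5646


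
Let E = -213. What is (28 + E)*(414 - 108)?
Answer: -56610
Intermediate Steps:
(28 + E)*(414 - 108) = (28 - 213)*(414 - 108) = -185*306 = -56610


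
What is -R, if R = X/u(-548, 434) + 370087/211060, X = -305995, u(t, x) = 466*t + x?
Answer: -1302713639/441035820 ≈ -2.9538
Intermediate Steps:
u(t, x) = x + 466*t
R = 1302713639/441035820 (R = -305995/(434 + 466*(-548)) + 370087/211060 = -305995/(434 - 255368) + 370087*(1/211060) = -305995/(-254934) + 6067/3460 = -305995*(-1/254934) + 6067/3460 = 305995/254934 + 6067/3460 = 1302713639/441035820 ≈ 2.9538)
-R = -1*1302713639/441035820 = -1302713639/441035820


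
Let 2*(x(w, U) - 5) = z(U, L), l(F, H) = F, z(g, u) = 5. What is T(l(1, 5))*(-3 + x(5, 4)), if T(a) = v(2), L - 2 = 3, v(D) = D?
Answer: 9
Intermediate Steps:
L = 5 (L = 2 + 3 = 5)
T(a) = 2
x(w, U) = 15/2 (x(w, U) = 5 + (1/2)*5 = 5 + 5/2 = 15/2)
T(l(1, 5))*(-3 + x(5, 4)) = 2*(-3 + 15/2) = 2*(9/2) = 9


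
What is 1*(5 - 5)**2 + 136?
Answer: 136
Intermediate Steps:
1*(5 - 5)**2 + 136 = 1*0**2 + 136 = 1*0 + 136 = 0 + 136 = 136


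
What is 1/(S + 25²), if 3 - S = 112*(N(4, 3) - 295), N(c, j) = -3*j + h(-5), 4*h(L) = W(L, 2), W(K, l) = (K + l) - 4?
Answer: 1/34872 ≈ 2.8676e-5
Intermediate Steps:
W(K, l) = -4 + K + l
h(L) = -½ + L/4 (h(L) = (-4 + L + 2)/4 = (-2 + L)/4 = -½ + L/4)
N(c, j) = -7/4 - 3*j (N(c, j) = -3*j + (-½ + (¼)*(-5)) = -3*j + (-½ - 5/4) = -3*j - 7/4 = -7/4 - 3*j)
S = 34247 (S = 3 - 112*((-7/4 - 3*3) - 295) = 3 - 112*((-7/4 - 9) - 295) = 3 - 112*(-43/4 - 295) = 3 - 112*(-1223)/4 = 3 - 1*(-34244) = 3 + 34244 = 34247)
1/(S + 25²) = 1/(34247 + 25²) = 1/(34247 + 625) = 1/34872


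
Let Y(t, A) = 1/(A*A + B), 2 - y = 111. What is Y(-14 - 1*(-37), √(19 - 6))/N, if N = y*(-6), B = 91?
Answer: 1/68016 ≈ 1.4702e-5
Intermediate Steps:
y = -109 (y = 2 - 1*111 = 2 - 111 = -109)
Y(t, A) = 1/(91 + A²) (Y(t, A) = 1/(A*A + 91) = 1/(A² + 91) = 1/(91 + A²))
N = 654 (N = -109*(-6) = 654)
Y(-14 - 1*(-37), √(19 - 6))/N = 1/((91 + (√(19 - 6))²)*654) = (1/654)/(91 + (√13)²) = (1/654)/(91 + 13) = (1/654)/104 = (1/104)*(1/654) = 1/68016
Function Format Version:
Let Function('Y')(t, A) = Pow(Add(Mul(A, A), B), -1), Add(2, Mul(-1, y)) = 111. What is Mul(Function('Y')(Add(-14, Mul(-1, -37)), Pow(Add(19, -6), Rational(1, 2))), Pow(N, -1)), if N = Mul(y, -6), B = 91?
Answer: Rational(1, 68016) ≈ 1.4702e-5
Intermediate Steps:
y = -109 (y = Add(2, Mul(-1, 111)) = Add(2, -111) = -109)
Function('Y')(t, A) = Pow(Add(91, Pow(A, 2)), -1) (Function('Y')(t, A) = Pow(Add(Mul(A, A), 91), -1) = Pow(Add(Pow(A, 2), 91), -1) = Pow(Add(91, Pow(A, 2)), -1))
N = 654 (N = Mul(-109, -6) = 654)
Mul(Function('Y')(Add(-14, Mul(-1, -37)), Pow(Add(19, -6), Rational(1, 2))), Pow(N, -1)) = Mul(Pow(Add(91, Pow(Pow(Add(19, -6), Rational(1, 2)), 2)), -1), Pow(654, -1)) = Mul(Pow(Add(91, Pow(Pow(13, Rational(1, 2)), 2)), -1), Rational(1, 654)) = Mul(Pow(Add(91, 13), -1), Rational(1, 654)) = Mul(Pow(104, -1), Rational(1, 654)) = Mul(Rational(1, 104), Rational(1, 654)) = Rational(1, 68016)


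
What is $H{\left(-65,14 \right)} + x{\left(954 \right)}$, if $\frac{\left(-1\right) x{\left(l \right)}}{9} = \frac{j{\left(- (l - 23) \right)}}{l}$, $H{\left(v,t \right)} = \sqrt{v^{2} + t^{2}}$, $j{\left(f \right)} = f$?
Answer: $\frac{931}{106} + \sqrt{4421} \approx 75.274$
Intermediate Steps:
$H{\left(v,t \right)} = \sqrt{t^{2} + v^{2}}$
$x{\left(l \right)} = - \frac{9 \left(23 - l\right)}{l}$ ($x{\left(l \right)} = - 9 \frac{\left(-1\right) \left(l - 23\right)}{l} = - 9 \frac{\left(-1\right) \left(-23 + l\right)}{l} = - 9 \frac{23 - l}{l} = - \frac{9 \left(23 - l\right)}{l}$)
$H{\left(-65,14 \right)} + x{\left(954 \right)} = \sqrt{14^{2} + \left(-65\right)^{2}} + \left(9 - \frac{207}{954}\right) = \sqrt{196 + 4225} + \left(9 - \frac{23}{106}\right) = \sqrt{4421} + \left(9 - \frac{23}{106}\right) = \sqrt{4421} + \frac{931}{106} = \frac{931}{106} + \sqrt{4421}$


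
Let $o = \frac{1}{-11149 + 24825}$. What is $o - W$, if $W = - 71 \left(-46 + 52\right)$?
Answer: $\frac{5825977}{13676} \approx 426.0$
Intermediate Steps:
$o = \frac{1}{13676} \approx 7.3121 \cdot 10^{-5}$
$W = -426$ ($W = \left(-71\right) 6 = -426$)
$o - W = \frac{1}{13676} - -426 = \frac{1}{13676} + 426 = \frac{5825977}{13676}$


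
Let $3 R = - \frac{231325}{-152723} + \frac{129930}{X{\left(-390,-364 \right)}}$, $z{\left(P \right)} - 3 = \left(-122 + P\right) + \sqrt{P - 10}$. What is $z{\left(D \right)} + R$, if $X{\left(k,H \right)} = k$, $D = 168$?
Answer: $- \frac{122194145}{1985399} + \sqrt{158} \approx -48.977$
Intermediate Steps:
$z{\left(P \right)} = -119 + P + \sqrt{-10 + P}$ ($z{\left(P \right)} = 3 + \left(\left(-122 + P\right) + \sqrt{P - 10}\right) = 3 + \left(\left(-122 + P\right) + \sqrt{-10 + P}\right) = 3 + \left(-122 + P + \sqrt{-10 + P}\right) = -119 + P + \sqrt{-10 + P}$)
$R = - \frac{219478696}{1985399}$ ($R = \frac{- \frac{231325}{-152723} + \frac{129930}{-390}}{3} = \frac{\left(-231325\right) \left(- \frac{1}{152723}\right) + 129930 \left(- \frac{1}{390}\right)}{3} = \frac{\frac{231325}{152723} - \frac{4331}{13}}{3} = \frac{1}{3} \left(- \frac{658436088}{1985399}\right) = - \frac{219478696}{1985399} \approx -110.55$)
$z{\left(D \right)} + R = \left(-119 + 168 + \sqrt{-10 + 168}\right) - \frac{219478696}{1985399} = \left(-119 + 168 + \sqrt{158}\right) - \frac{219478696}{1985399} = \left(49 + \sqrt{158}\right) - \frac{219478696}{1985399} = - \frac{122194145}{1985399} + \sqrt{158}$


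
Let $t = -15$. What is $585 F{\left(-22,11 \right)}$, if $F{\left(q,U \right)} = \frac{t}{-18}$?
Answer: $\frac{975}{2} \approx 487.5$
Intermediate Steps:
$F{\left(q,U \right)} = \frac{5}{6}$ ($F{\left(q,U \right)} = - \frac{15}{-18} = \left(-15\right) \left(- \frac{1}{18}\right) = \frac{5}{6}$)
$585 F{\left(-22,11 \right)} = 585 \cdot \frac{5}{6} = \frac{975}{2}$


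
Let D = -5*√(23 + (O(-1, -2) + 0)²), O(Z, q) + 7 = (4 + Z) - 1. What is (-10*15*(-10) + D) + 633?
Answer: 2133 - 20*√3 ≈ 2098.4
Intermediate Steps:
O(Z, q) = -4 + Z (O(Z, q) = -7 + ((4 + Z) - 1) = -7 + (3 + Z) = -4 + Z)
D = -20*√3 (D = -5*√(23 + ((-4 - 1) + 0)²) = -5*√(23 + (-5 + 0)²) = -5*√(23 + (-5)²) = -5*√(23 + 25) = -20*√3 ≈ -34.641)
(-10*15*(-10) + D) + 633 = (-10*15*(-10) - 20*√3) + 633 = (-150*(-10) - 20*√3) + 633 = (1500 - 20*√3) + 633 = 2133 - 20*√3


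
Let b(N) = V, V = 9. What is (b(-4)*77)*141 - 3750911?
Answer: -3653198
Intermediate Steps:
b(N) = 9
(b(-4)*77)*141 - 3750911 = (9*77)*141 - 3750911 = 693*141 - 3750911 = 97713 - 3750911 = -3653198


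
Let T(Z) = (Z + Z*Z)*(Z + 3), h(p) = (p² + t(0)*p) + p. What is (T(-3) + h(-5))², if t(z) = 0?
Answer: 400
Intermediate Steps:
h(p) = p + p² (h(p) = (p² + 0*p) + p = (p² + 0) + p = p² + p = p + p²)
T(Z) = (3 + Z)*(Z + Z²) (T(Z) = (Z + Z²)*(3 + Z) = (3 + Z)*(Z + Z²))
(T(-3) + h(-5))² = (-3*(3 + (-3)² + 4*(-3)) - 5*(1 - 5))² = (-3*(3 + 9 - 12) - 5*(-4))² = (-3*0 + 20)² = (0 + 20)² = 20² = 400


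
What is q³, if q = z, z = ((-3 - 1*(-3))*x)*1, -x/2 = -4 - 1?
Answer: 0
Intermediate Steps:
x = 10 (x = -2*(-4 - 1) = -2*(-5) = 10)
z = 0 (z = ((-3 - 1*(-3))*10)*1 = ((-3 + 3)*10)*1 = (0*10)*1 = 0*1 = 0)
q = 0
q³ = 0³ = 0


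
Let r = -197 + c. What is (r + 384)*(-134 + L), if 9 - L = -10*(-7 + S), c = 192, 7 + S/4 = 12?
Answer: 1895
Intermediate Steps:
S = 20 (S = -28 + 4*12 = -28 + 48 = 20)
r = -5 (r = -197 + 192 = -5)
L = 139 (L = 9 - (-10)*(-7 + 20) = 9 - (-10)*13 = 9 - 1*(-130) = 9 + 130 = 139)
(r + 384)*(-134 + L) = (-5 + 384)*(-134 + 139) = 379*5 = 1895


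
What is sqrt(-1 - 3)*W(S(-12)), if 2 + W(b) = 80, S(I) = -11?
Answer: 156*I ≈ 156.0*I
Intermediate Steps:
W(b) = 78 (W(b) = -2 + 80 = 78)
sqrt(-1 - 3)*W(S(-12)) = sqrt(-1 - 3)*78 = sqrt(-4)*78 = (2*I)*78 = 156*I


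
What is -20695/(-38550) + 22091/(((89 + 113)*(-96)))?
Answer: -5003229/8306240 ≈ -0.60235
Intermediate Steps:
-20695/(-38550) + 22091/(((89 + 113)*(-96))) = -20695*(-1/38550) + 22091/((202*(-96))) = 4139/7710 + 22091/(-19392) = 4139/7710 + 22091*(-1/19392) = 4139/7710 - 22091/19392 = -5003229/8306240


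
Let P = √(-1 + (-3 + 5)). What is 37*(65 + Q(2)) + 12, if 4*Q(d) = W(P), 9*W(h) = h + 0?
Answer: 87049/36 ≈ 2418.0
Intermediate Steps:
P = 1 (P = √(-1 + 2) = √1 = 1)
W(h) = h/9 (W(h) = (h + 0)/9 = h/9)
Q(d) = 1/36 (Q(d) = ((⅑)*1)/4 = (¼)*(⅑) = 1/36)
37*(65 + Q(2)) + 12 = 37*(65 + 1/36) + 12 = 37*(2341/36) + 12 = 86617/36 + 12 = 87049/36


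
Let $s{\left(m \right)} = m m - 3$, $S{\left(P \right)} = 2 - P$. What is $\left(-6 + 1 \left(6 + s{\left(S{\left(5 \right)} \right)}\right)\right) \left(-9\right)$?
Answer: $-54$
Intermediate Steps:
$s{\left(m \right)} = -3 + m^{2}$ ($s{\left(m \right)} = m^{2} - 3 = -3 + m^{2}$)
$\left(-6 + 1 \left(6 + s{\left(S{\left(5 \right)} \right)}\right)\right) \left(-9\right) = \left(-6 + 1 \left(6 - \left(3 - \left(2 - 5\right)^{2}\right)\right)\right) \left(-9\right) = \left(-6 + 1 \left(6 - \left(3 - \left(-3\right)^{2}\right)\right)\right) \left(-9\right) = \left(-6 + 1 \left(6 + \left(-3 + 9\right)\right)\right) \left(-9\right) = \left(-6 + 1 \left(6 + 6\right)\right) \left(-9\right) = \left(-6 + 1 \cdot 12\right) \left(-9\right) = \left(-6 + 12\right) \left(-9\right) = 6 \left(-9\right) = -54$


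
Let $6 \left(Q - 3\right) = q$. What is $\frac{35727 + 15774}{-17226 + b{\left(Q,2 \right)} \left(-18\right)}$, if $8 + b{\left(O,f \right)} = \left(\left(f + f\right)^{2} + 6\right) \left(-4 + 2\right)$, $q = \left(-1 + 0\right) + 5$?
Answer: $- \frac{17167}{5430} \approx -3.1615$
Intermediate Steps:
$q = 4$ ($q = -1 + 5 = 4$)
$Q = \frac{11}{3}$ ($Q = 3 + \frac{1}{6} \cdot 4 = 3 + \frac{2}{3} = \frac{11}{3} \approx 3.6667$)
$b{\left(O,f \right)} = -20 - 8 f^{2}$ ($b{\left(O,f \right)} = -8 + \left(\left(f + f\right)^{2} + 6\right) \left(-4 + 2\right) = -8 + \left(\left(2 f\right)^{2} + 6\right) \left(-2\right) = -8 + \left(4 f^{2} + 6\right) \left(-2\right) = -8 + \left(6 + 4 f^{2}\right) \left(-2\right) = -8 - \left(12 + 8 f^{2}\right) = -20 - 8 f^{2}$)
$\frac{35727 + 15774}{-17226 + b{\left(Q,2 \right)} \left(-18\right)} = \frac{35727 + 15774}{-17226 + \left(-20 - 8 \cdot 2^{2}\right) \left(-18\right)} = \frac{51501}{-17226 + \left(-20 - 32\right) \left(-18\right)} = \frac{51501}{-17226 - -936} = \frac{51501}{-17226 + 936} = \frac{51501}{-16290} = 51501 \left(- \frac{1}{16290}\right) = - \frac{17167}{5430}$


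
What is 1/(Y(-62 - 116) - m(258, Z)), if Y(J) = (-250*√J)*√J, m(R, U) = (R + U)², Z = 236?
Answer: -1/199536 ≈ -5.0116e-6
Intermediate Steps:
Y(J) = -250*J
1/(Y(-62 - 116) - m(258, Z)) = 1/(-250*(-62 - 116) - (258 + 236)²) = 1/(-250*(-178) - 1*494²) = 1/(44500 - 1*244036) = 1/(44500 - 244036) = 1/(-199536) = -1/199536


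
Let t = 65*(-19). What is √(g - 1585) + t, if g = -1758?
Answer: -1235 + I*√3343 ≈ -1235.0 + 57.819*I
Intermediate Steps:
t = -1235
√(g - 1585) + t = √(-1758 - 1585) - 1235 = √(-3343) - 1235 = I*√3343 - 1235 = -1235 + I*√3343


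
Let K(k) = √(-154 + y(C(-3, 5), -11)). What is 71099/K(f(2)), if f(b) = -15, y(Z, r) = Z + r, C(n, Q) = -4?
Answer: -71099*I/13 ≈ -5469.2*I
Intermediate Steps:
K(k) = 13*I (K(k) = √(-154 + (-4 - 11)) = √(-154 - 15) = √(-169) = 13*I)
71099/K(f(2)) = 71099/((13*I)) = 71099*(-I/13) = -71099*I/13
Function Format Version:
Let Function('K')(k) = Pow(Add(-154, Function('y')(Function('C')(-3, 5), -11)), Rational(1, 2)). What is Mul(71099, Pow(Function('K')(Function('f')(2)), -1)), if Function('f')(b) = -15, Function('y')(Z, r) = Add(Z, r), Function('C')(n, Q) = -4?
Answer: Mul(Rational(-71099, 13), I) ≈ Mul(-5469.2, I)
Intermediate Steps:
Function('K')(k) = Mul(13, I) (Function('K')(k) = Pow(Add(-154, Add(-4, -11)), Rational(1, 2)) = Pow(Add(-154, -15), Rational(1, 2)) = Pow(-169, Rational(1, 2)) = Mul(13, I))
Mul(71099, Pow(Function('K')(Function('f')(2)), -1)) = Mul(71099, Pow(Mul(13, I), -1)) = Mul(71099, Mul(Rational(-1, 13), I)) = Mul(Rational(-71099, 13), I)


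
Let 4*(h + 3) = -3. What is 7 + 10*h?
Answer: -61/2 ≈ -30.500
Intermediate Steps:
h = -15/4 (h = -3 + (1/4)*(-3) = -3 - 3/4 = -15/4 ≈ -3.7500)
7 + 10*h = 7 + 10*(-15/4) = 7 - 75/2 = -61/2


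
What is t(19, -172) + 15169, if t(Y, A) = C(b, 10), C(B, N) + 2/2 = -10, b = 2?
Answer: 15158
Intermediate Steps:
C(B, N) = -11 (C(B, N) = -1 - 10 = -11)
t(Y, A) = -11
t(19, -172) + 15169 = -11 + 15169 = 15158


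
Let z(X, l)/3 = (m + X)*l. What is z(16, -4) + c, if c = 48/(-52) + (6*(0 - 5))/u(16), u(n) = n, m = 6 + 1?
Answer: -28995/104 ≈ -278.80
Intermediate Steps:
m = 7
z(X, l) = 3*l*(7 + X) (z(X, l) = 3*((7 + X)*l) = 3*(l*(7 + X)) = 3*l*(7 + X))
c = -291/104 (c = 48/(-52) + (6*(0 - 5))/16 = 48*(-1/52) + (6*(-5))*(1/16) = -12/13 - 30*1/16 = -12/13 - 15/8 = -291/104 ≈ -2.7981)
z(16, -4) + c = 3*(-4)*(7 + 16) - 291/104 = 3*(-4)*23 - 291/104 = -276 - 291/104 = -28995/104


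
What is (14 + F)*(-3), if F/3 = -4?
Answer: -6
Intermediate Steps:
F = -12 (F = 3*(-4) = -12)
(14 + F)*(-3) = (14 - 12)*(-3) = 2*(-3) = -6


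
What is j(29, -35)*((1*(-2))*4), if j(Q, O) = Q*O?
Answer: 8120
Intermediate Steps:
j(Q, O) = O*Q
j(29, -35)*((1*(-2))*4) = (-35*29)*((1*(-2))*4) = -(-2030)*4 = -1015*(-8) = 8120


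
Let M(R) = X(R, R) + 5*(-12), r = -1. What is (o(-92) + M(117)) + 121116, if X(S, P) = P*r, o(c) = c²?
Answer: 129403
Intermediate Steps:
X(S, P) = -P (X(S, P) = P*(-1) = -P)
M(R) = -60 - R (M(R) = -R + 5*(-12) = -R - 60 = -60 - R)
(o(-92) + M(117)) + 121116 = ((-92)² + (-60 - 1*117)) + 121116 = (8464 + (-60 - 117)) + 121116 = (8464 - 177) + 121116 = 8287 + 121116 = 129403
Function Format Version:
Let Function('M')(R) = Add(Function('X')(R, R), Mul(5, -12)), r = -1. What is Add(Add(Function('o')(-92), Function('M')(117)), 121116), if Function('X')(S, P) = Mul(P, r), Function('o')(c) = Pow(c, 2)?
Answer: 129403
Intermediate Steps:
Function('X')(S, P) = Mul(-1, P) (Function('X')(S, P) = Mul(P, -1) = Mul(-1, P))
Function('M')(R) = Add(-60, Mul(-1, R)) (Function('M')(R) = Add(Mul(-1, R), Mul(5, -12)) = Add(Mul(-1, R), -60) = Add(-60, Mul(-1, R)))
Add(Add(Function('o')(-92), Function('M')(117)), 121116) = Add(Add(Pow(-92, 2), Add(-60, Mul(-1, 117))), 121116) = Add(Add(8464, Add(-60, -117)), 121116) = Add(Add(8464, -177), 121116) = Add(8287, 121116) = 129403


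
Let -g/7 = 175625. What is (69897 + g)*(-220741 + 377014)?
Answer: -181195105494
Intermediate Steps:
g = -1229375 (g = -7*175625 = -1229375)
(69897 + g)*(-220741 + 377014) = (69897 - 1229375)*(-220741 + 377014) = -1159478*156273 = -181195105494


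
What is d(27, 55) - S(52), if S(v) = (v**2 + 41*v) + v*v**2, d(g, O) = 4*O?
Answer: -145224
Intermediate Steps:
S(v) = v**2 + v**3 + 41*v (S(v) = (v**2 + 41*v) + v**3 = v**2 + v**3 + 41*v)
d(27, 55) - S(52) = 4*55 - 52*(41 + 52 + 52**2) = 220 - 52*(41 + 52 + 2704) = 220 - 52*2797 = 220 - 1*145444 = 220 - 145444 = -145224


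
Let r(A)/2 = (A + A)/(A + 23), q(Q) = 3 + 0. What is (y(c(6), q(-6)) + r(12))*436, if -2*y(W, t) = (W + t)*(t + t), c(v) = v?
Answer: -391092/35 ≈ -11174.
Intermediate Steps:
q(Q) = 3
r(A) = 4*A/(23 + A) (r(A) = 2*((A + A)/(A + 23)) = 2*((2*A)/(23 + A)) = 2*(2*A/(23 + A)) = 4*A/(23 + A))
y(W, t) = -t*(W + t) (y(W, t) = -(W + t)*(t + t)/2 = -(W + t)*2*t/2 = -t*(W + t))
(y(c(6), q(-6)) + r(12))*436 = (-1*3*(6 + 3) + 4*12/(23 + 12))*436 = (-1*3*9 + 4*12/35)*436 = (-27 + 4*12*(1/35))*436 = (-27 + 48/35)*436 = -897/35*436 = -391092/35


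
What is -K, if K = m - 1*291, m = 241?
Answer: 50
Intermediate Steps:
K = -50 (K = 241 - 1*291 = 241 - 291 = -50)
-K = -1*(-50) = 50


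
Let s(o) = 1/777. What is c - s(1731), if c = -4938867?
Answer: -3837499660/777 ≈ -4.9389e+6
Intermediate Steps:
s(o) = 1/777
c - s(1731) = -4938867 - 1*1/777 = -4938867 - 1/777 = -3837499660/777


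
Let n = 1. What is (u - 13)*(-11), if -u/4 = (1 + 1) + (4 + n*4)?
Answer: 583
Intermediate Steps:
u = -40 (u = -4*((1 + 1) + (4 + 1*4)) = -4*(2 + (4 + 4)) = -4*(2 + 8) = -4*10 = -40)
(u - 13)*(-11) = (-40 - 13)*(-11) = -53*(-11) = 583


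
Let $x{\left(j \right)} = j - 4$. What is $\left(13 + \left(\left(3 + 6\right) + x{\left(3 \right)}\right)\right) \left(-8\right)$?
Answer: $-168$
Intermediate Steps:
$x{\left(j \right)} = -4 + j$
$\left(13 + \left(\left(3 + 6\right) + x{\left(3 \right)}\right)\right) \left(-8\right) = \left(13 + \left(\left(3 + 6\right) + \left(-4 + 3\right)\right)\right) \left(-8\right) = \left(13 + \left(9 - 1\right)\right) \left(-8\right) = \left(13 + 8\right) \left(-8\right) = 21 \left(-8\right) = -168$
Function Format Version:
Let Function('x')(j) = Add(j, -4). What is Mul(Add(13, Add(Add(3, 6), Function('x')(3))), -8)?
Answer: -168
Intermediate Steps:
Function('x')(j) = Add(-4, j)
Mul(Add(13, Add(Add(3, 6), Function('x')(3))), -8) = Mul(Add(13, Add(Add(3, 6), Add(-4, 3))), -8) = Mul(Add(13, Add(9, -1)), -8) = Mul(Add(13, 8), -8) = Mul(21, -8) = -168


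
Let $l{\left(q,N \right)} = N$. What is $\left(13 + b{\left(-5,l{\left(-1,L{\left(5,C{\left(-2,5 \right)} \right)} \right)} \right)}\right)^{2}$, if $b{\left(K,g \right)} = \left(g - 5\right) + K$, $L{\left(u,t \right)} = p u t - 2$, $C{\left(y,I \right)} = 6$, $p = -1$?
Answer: $841$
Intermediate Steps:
$L{\left(u,t \right)} = -2 - t u$ ($L{\left(u,t \right)} = - u t - 2 = - t u - 2 = -2 - t u$)
$b{\left(K,g \right)} = -5 + K + g$ ($b{\left(K,g \right)} = \left(-5 + g\right) + K = -5 + K + g$)
$\left(13 + b{\left(-5,l{\left(-1,L{\left(5,C{\left(-2,5 \right)} \right)} \right)} \right)}\right)^{2} = \left(13 - \left(12 + 30\right)\right)^{2} = \left(13 - 42\right)^{2} = \left(-29\right)^{2} = 841$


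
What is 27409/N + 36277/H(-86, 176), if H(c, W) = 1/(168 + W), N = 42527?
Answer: 530706708185/42527 ≈ 1.2479e+7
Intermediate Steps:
27409/N + 36277/H(-86, 176) = 27409/42527 + 36277/(1/(168 + 176)) = 27409*(1/42527) + 36277/(1/344) = 27409/42527 + 36277/(1/344) = 27409/42527 + 36277*344 = 27409/42527 + 12479288 = 530706708185/42527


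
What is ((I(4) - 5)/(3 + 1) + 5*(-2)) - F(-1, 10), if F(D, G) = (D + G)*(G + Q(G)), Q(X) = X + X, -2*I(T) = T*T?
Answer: -1133/4 ≈ -283.25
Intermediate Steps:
I(T) = -T²/2 (I(T) = -T*T/2 = -T²/2)
Q(X) = 2*X
F(D, G) = 3*G*(D + G) (F(D, G) = (D + G)*(G + 2*G) = (D + G)*(3*G) = 3*G*(D + G))
((I(4) - 5)/(3 + 1) + 5*(-2)) - F(-1, 10) = ((-½*4² - 5)/(3 + 1) + 5*(-2)) - 3*10*(-1 + 10) = ((-½*16 - 5)/4 - 10) - 3*10*9 = ((-8 - 5)*(¼) - 10) - 1*270 = (-13*¼ - 10) - 270 = (-13/4 - 10) - 270 = -53/4 - 270 = -1133/4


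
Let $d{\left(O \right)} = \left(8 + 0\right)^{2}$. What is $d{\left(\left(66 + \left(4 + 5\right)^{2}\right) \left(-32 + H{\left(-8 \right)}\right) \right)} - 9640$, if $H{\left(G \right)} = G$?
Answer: $-9576$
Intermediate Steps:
$d{\left(O \right)} = 64$ ($d{\left(O \right)} = 8^{2} = 64$)
$d{\left(\left(66 + \left(4 + 5\right)^{2}\right) \left(-32 + H{\left(-8 \right)}\right) \right)} - 9640 = 64 - 9640 = -9576$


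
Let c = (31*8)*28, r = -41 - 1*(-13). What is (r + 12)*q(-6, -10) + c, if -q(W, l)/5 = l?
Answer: 6144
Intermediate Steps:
r = -28 (r = -41 + 13 = -28)
q(W, l) = -5*l
c = 6944 (c = 248*28 = 6944)
(r + 12)*q(-6, -10) + c = (-28 + 12)*(-5*(-10)) + 6944 = -16*50 + 6944 = -800 + 6944 = 6144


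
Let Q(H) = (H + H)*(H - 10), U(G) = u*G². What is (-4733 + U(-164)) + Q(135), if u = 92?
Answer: 2503449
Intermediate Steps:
U(G) = 92*G²
Q(H) = 2*H*(-10 + H) (Q(H) = (2*H)*(-10 + H) = 2*H*(-10 + H))
(-4733 + U(-164)) + Q(135) = (-4733 + 92*(-164)²) + 2*135*(-10 + 135) = (-4733 + 92*26896) + 2*135*125 = (-4733 + 2474432) + 33750 = 2469699 + 33750 = 2503449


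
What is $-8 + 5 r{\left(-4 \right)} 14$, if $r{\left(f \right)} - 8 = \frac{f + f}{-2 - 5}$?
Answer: $632$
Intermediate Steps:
$r{\left(f \right)} = 8 - \frac{2 f}{7}$ ($r{\left(f \right)} = 8 + \frac{f + f}{-2 - 5} = 8 + \frac{2 f}{-7} = 8 + 2 f \left(- \frac{1}{7}\right) = 8 - \frac{2 f}{7}$)
$-8 + 5 r{\left(-4 \right)} 14 = -8 + 5 \left(8 - - \frac{8}{7}\right) 14 = -8 + 5 \left(8 + \frac{8}{7}\right) 14 = -8 + 5 \cdot \frac{64}{7} \cdot 14 = -8 + \frac{320}{7} \cdot 14 = -8 + 640 = 632$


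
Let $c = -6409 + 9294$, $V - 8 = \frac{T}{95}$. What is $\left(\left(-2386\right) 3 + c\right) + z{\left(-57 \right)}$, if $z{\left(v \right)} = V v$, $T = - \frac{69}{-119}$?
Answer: $- \frac{2813962}{595} \approx -4729.3$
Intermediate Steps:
$T = \frac{69}{119}$ ($T = \left(-69\right) \left(- \frac{1}{119}\right) = \frac{69}{119} \approx 0.57983$)
$V = \frac{90509}{11305}$ ($V = 8 + \frac{69}{119 \cdot 95} = 8 + \frac{69}{119} \cdot \frac{1}{95} = 8 + \frac{69}{11305} = \frac{90509}{11305} \approx 8.0061$)
$c = 2885$
$z{\left(v \right)} = \frac{90509 v}{11305}$
$\left(\left(-2386\right) 3 + c\right) + z{\left(-57 \right)} = \left(\left(-2386\right) 3 + 2885\right) + \frac{90509}{11305} \left(-57\right) = \left(-7158 + 2885\right) - \frac{271527}{595} = -4273 - \frac{271527}{595} = - \frac{2813962}{595}$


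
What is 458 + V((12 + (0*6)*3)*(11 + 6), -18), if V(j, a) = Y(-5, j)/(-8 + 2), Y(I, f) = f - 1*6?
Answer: 425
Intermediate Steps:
Y(I, f) = -6 + f (Y(I, f) = f - 6 = -6 + f)
V(j, a) = 1 - j/6 (V(j, a) = (-6 + j)/(-8 + 2) = (-6 + j)/(-6) = -(-6 + j)/6 = 1 - j/6)
458 + V((12 + (0*6)*3)*(11 + 6), -18) = 458 + (1 - (12 + (0*6)*3)*(11 + 6)/6) = 458 + (1 - (12 + 0*3)*17/6) = 458 + (1 - (12 + 0)*17/6) = 458 + (1 - 2*17) = 458 + (1 - ⅙*204) = 458 + (1 - 34) = 458 - 33 = 425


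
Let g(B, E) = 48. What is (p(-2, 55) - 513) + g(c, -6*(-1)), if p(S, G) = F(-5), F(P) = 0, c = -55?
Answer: -465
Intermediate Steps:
p(S, G) = 0
(p(-2, 55) - 513) + g(c, -6*(-1)) = (0 - 513) + 48 = -513 + 48 = -465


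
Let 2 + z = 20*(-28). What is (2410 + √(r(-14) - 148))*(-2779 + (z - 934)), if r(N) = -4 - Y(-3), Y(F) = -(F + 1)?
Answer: -10302750 - 4275*I*√154 ≈ -1.0303e+7 - 53051.0*I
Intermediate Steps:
Y(F) = -1 - F (Y(F) = -(1 + F) = -1 - F)
z = -562 (z = -2 + 20*(-28) = -2 - 560 = -562)
r(N) = -6 (r(N) = -4 - (-1 - 1*(-3)) = -4 - (-1 + 3) = -4 - 1*2 = -4 - 2 = -6)
(2410 + √(r(-14) - 148))*(-2779 + (z - 934)) = (2410 + √(-6 - 148))*(-2779 + (-562 - 934)) = (2410 + √(-154))*(-2779 - 1496) = (2410 + I*√154)*(-4275) = -10302750 - 4275*I*√154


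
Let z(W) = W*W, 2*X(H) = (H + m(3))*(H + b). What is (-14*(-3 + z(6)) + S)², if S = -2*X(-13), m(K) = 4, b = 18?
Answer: 173889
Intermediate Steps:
X(H) = (4 + H)*(18 + H)/2 (X(H) = ((H + 4)*(H + 18))/2 = ((4 + H)*(18 + H))/2 = (4 + H)*(18 + H)/2)
z(W) = W²
S = 45 (S = -2*(36 + (½)*(-13)² + 11*(-13)) = -2*(36 + (½)*169 - 143) = -2*(36 + 169/2 - 143) = -2*(-45/2) = 45)
(-14*(-3 + z(6)) + S)² = (-14*(-3 + 6²) + 45)² = (-14*(-3 + 36) + 45)² = (-14*33 + 45)² = (-462 + 45)² = (-417)² = 173889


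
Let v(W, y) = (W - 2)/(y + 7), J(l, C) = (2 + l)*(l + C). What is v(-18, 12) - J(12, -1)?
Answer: -2946/19 ≈ -155.05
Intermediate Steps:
J(l, C) = (2 + l)*(C + l)
v(W, y) = (-2 + W)/(7 + y)
v(-18, 12) - J(12, -1) = (-2 - 18)/(7 + 12) - (12² + 2*(-1) + 2*12 - 1*12) = -20/19 - (144 - 2 + 24 - 12) = (1/19)*(-20) - 1*154 = -20/19 - 154 = -2946/19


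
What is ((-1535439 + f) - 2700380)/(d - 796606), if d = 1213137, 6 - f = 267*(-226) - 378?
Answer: -4175093/416531 ≈ -10.023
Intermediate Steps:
f = 60726 (f = 6 - (267*(-226) - 378) = 6 - (-60342 - 378) = 6 - 1*(-60720) = 6 + 60720 = 60726)
((-1535439 + f) - 2700380)/(d - 796606) = ((-1535439 + 60726) - 2700380)/(1213137 - 796606) = (-1474713 - 2700380)/416531 = -4175093*1/416531 = -4175093/416531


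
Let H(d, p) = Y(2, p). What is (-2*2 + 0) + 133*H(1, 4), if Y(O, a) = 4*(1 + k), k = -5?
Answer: -2132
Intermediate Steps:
Y(O, a) = -16 (Y(O, a) = 4*(1 - 5) = 4*(-4) = -16)
H(d, p) = -16
(-2*2 + 0) + 133*H(1, 4) = (-2*2 + 0) + 133*(-16) = (-4 + 0) - 2128 = -4 - 2128 = -2132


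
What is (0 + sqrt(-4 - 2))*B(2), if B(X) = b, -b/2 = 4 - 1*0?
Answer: -8*I*sqrt(6) ≈ -19.596*I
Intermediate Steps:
b = -8 (b = -2*(4 - 1*0) = -2*(4 + 0) = -2*4 = -8)
B(X) = -8
(0 + sqrt(-4 - 2))*B(2) = (0 + sqrt(-4 - 2))*(-8) = (0 + sqrt(-6))*(-8) = (0 + I*sqrt(6))*(-8) = (I*sqrt(6))*(-8) = -8*I*sqrt(6)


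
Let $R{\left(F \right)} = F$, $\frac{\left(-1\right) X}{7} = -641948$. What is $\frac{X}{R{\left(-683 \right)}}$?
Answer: $- \frac{4493636}{683} \approx -6579.3$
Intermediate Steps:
$X = 4493636$ ($X = \left(-7\right) \left(-641948\right) = 4493636$)
$\frac{X}{R{\left(-683 \right)}} = \frac{4493636}{-683} = 4493636 \left(- \frac{1}{683}\right) = - \frac{4493636}{683}$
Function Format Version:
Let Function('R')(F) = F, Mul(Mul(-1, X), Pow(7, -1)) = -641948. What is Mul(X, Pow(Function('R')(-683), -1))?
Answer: Rational(-4493636, 683) ≈ -6579.3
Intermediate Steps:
X = 4493636 (X = Mul(-7, -641948) = 4493636)
Mul(X, Pow(Function('R')(-683), -1)) = Mul(4493636, Pow(-683, -1)) = Mul(4493636, Rational(-1, 683)) = Rational(-4493636, 683)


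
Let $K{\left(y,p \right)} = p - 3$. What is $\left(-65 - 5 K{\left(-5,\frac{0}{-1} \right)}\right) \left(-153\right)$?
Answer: $7650$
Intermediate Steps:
$K{\left(y,p \right)} = -3 + p$
$\left(-65 - 5 K{\left(-5,\frac{0}{-1} \right)}\right) \left(-153\right) = \left(-65 - 5 \left(-3 + \frac{0}{-1}\right)\right) \left(-153\right) = \left(-65 - 5 \left(-3 + 0 \left(-1\right)\right)\right) \left(-153\right) = \left(-65 - 5 \left(-3 + 0\right)\right) \left(-153\right) = \left(-65 - -15\right) \left(-153\right) = \left(-65 + 15\right) \left(-153\right) = \left(-50\right) \left(-153\right) = 7650$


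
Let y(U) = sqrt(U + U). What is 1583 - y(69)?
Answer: 1583 - sqrt(138) ≈ 1571.3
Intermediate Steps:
y(U) = sqrt(2)*sqrt(U) (y(U) = sqrt(2*U) = sqrt(2)*sqrt(U))
1583 - y(69) = 1583 - sqrt(2)*sqrt(69) = 1583 - sqrt(138)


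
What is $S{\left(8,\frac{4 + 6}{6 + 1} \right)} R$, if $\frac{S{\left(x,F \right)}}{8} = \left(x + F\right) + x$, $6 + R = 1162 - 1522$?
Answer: $- \frac{357216}{7} \approx -51031.0$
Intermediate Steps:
$R = -366$ ($R = -6 + \left(1162 - 1522\right) = -6 - 360 = -366$)
$S{\left(x,F \right)} = 8 F + 16 x$ ($S{\left(x,F \right)} = 8 \left(\left(x + F\right) + x\right) = 8 \left(\left(F + x\right) + x\right) = 8 \left(F + 2 x\right) = 8 F + 16 x$)
$S{\left(8,\frac{4 + 6}{6 + 1} \right)} R = \left(8 \frac{4 + 6}{6 + 1} + 16 \cdot 8\right) \left(-366\right) = \left(8 \cdot \frac{10}{7} + 128\right) \left(-366\right) = \left(\frac{80}{7} + 128\right) \left(-366\right) = \frac{976}{7} \left(-366\right) = - \frac{357216}{7}$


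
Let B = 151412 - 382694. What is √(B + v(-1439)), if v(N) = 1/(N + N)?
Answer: I*√1915681980166/2878 ≈ 480.92*I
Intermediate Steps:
v(N) = 1/(2*N)
B = -231282
√(B + v(-1439)) = √(-231282 + (½)/(-1439)) = √(-231282 + (½)*(-1/1439)) = √(-231282 - 1/2878) = √(-665629597/2878) = I*√1915681980166/2878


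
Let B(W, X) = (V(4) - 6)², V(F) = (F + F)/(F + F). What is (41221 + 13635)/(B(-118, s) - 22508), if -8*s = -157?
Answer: -54856/22483 ≈ -2.4399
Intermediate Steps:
s = 157/8 (s = -⅛*(-157) = 157/8 ≈ 19.625)
V(F) = 1 (V(F) = (2*F)/((2*F)) = (2*F)*(1/(2*F)) = 1)
B(W, X) = 25 (B(W, X) = (1 - 6)² = (-5)² = 25)
(41221 + 13635)/(B(-118, s) - 22508) = (41221 + 13635)/(25 - 22508) = 54856/(-22483) = 54856*(-1/22483) = -54856/22483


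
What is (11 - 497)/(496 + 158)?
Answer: -81/109 ≈ -0.74312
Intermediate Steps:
(11 - 497)/(496 + 158) = -486/654 = -486*1/654 = -81/109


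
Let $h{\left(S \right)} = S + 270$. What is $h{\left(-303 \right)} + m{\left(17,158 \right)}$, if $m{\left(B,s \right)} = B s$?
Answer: $2653$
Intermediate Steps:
$h{\left(S \right)} = 270 + S$
$h{\left(-303 \right)} + m{\left(17,158 \right)} = \left(270 - 303\right) + 17 \cdot 158 = -33 + 2686 = 2653$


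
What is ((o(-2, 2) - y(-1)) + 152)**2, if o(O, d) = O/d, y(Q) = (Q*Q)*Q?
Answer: 23104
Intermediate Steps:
y(Q) = Q**3 (y(Q) = Q**2*Q = Q**3)
((o(-2, 2) - y(-1)) + 152)**2 = ((-2/2 - 1*(-1)**3) + 152)**2 = ((-2*1/2 - 1*(-1)) + 152)**2 = ((-1 + 1) + 152)**2 = (0 + 152)**2 = 152**2 = 23104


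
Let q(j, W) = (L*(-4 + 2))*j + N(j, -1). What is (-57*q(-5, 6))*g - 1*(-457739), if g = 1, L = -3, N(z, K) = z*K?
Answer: 459164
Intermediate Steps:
N(z, K) = K*z
q(j, W) = 5*j (q(j, W) = (-3*(-4 + 2))*j - j = (-3*(-2))*j - j = 6*j - j = 5*j)
(-57*q(-5, 6))*g - 1*(-457739) = -285*(-5)*1 - 1*(-457739) = -57*(-25)*1 + 457739 = 1425*1 + 457739 = 1425 + 457739 = 459164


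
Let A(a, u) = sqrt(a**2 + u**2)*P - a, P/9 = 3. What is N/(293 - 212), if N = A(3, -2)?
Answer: -1/27 + sqrt(13)/3 ≈ 1.1648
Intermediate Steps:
P = 27 (P = 9*3 = 27)
A(a, u) = -a + 27*sqrt(a**2 + u**2) (A(a, u) = sqrt(a**2 + u**2)*27 - a = 27*sqrt(a**2 + u**2) - a = -a + 27*sqrt(a**2 + u**2))
N = -3 + 27*sqrt(13) (N = -1*3 + 27*sqrt(3**2 + (-2)**2) = -3 + 27*sqrt(9 + 4) = -3 + 27*sqrt(13) ≈ 94.350)
N/(293 - 212) = (-3 + 27*sqrt(13))/(293 - 212) = (-3 + 27*sqrt(13))/81 = -1/27 + sqrt(13)/3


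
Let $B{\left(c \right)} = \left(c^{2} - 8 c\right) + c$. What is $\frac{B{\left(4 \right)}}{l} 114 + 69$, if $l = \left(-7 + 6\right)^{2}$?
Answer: $-1299$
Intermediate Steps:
$B{\left(c \right)} = c^{2} - 7 c$
$l = 1$ ($l = \left(-1\right)^{2} = 1$)
$\frac{B{\left(4 \right)}}{l} 114 + 69 = \frac{4 \left(-7 + 4\right)}{1} \cdot 114 + 69 = 4 \left(-3\right) 1 \cdot 114 + 69 = \left(-12\right) 1 \cdot 114 + 69 = \left(-12\right) 114 + 69 = -1368 + 69 = -1299$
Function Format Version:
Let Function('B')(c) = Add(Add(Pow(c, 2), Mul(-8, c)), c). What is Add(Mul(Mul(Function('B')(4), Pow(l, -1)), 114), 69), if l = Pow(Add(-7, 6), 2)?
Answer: -1299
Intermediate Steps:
Function('B')(c) = Add(Pow(c, 2), Mul(-7, c))
l = 1 (l = Pow(-1, 2) = 1)
Add(Mul(Mul(Function('B')(4), Pow(l, -1)), 114), 69) = Add(Mul(Mul(Mul(4, Add(-7, 4)), Pow(1, -1)), 114), 69) = Add(Mul(Mul(Mul(4, -3), 1), 114), 69) = Add(Mul(Mul(-12, 1), 114), 69) = Add(Mul(-12, 114), 69) = Add(-1368, 69) = -1299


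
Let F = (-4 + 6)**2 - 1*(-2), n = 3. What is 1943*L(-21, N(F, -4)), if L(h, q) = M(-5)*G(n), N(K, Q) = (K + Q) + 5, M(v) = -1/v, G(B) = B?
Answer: 5829/5 ≈ 1165.8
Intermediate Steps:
F = 6 (F = 2**2 + 2 = 4 + 2 = 6)
N(K, Q) = 5 + K + Q
L(h, q) = 3/5 (L(h, q) = -1/(-5)*3 = -1*(-1/5)*3 = (1/5)*3 = 3/5)
1943*L(-21, N(F, -4)) = 1943*(3/5) = 5829/5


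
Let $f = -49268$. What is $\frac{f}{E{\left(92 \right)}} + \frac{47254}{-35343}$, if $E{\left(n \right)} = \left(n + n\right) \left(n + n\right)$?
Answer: $- \frac{835277587}{299143152} \approx -2.7922$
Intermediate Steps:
$E{\left(n \right)} = 4 n^{2}$ ($E{\left(n \right)} = 2 n 2 n = 4 n^{2}$)
$\frac{f}{E{\left(92 \right)}} + \frac{47254}{-35343} = - \frac{49268}{4 \cdot 92^{2}} + \frac{47254}{-35343} = - \frac{49268}{4 \cdot 8464} + 47254 \left(- \frac{1}{35343}\right) = - \frac{49268}{33856} - \frac{47254}{35343} = \left(-49268\right) \frac{1}{33856} - \frac{47254}{35343} = - \frac{12317}{8464} - \frac{47254}{35343} = - \frac{835277587}{299143152}$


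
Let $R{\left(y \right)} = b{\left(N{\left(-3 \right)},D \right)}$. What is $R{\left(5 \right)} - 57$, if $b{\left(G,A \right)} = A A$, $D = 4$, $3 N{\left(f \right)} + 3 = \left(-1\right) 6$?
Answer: $-41$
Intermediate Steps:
$N{\left(f \right)} = -3$ ($N{\left(f \right)} = -1 + \frac{\left(-1\right) 6}{3} = -1 + \frac{1}{3} \left(-6\right) = -1 - 2 = -3$)
$b{\left(G,A \right)} = A^{2}$
$R{\left(y \right)} = 16$ ($R{\left(y \right)} = 4^{2} = 16$)
$R{\left(5 \right)} - 57 = 16 - 57 = -41$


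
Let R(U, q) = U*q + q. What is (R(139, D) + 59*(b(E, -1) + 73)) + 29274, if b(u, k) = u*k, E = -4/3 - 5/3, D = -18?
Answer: 31238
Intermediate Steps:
R(U, q) = q + U*q
E = -3 (E = -4*⅓ - 5*⅓ = -4/3 - 5/3 = -3)
b(u, k) = k*u
(R(139, D) + 59*(b(E, -1) + 73)) + 29274 = (-18*(1 + 139) + 59*(-1*(-3) + 73)) + 29274 = (-18*140 + 59*(3 + 73)) + 29274 = (-2520 + 59*76) + 29274 = (-2520 + 4484) + 29274 = 1964 + 29274 = 31238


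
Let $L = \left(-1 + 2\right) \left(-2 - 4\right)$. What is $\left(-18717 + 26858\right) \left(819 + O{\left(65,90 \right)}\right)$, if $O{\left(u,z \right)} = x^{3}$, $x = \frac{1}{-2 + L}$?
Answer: $\frac{3413741107}{512} \approx 6.6675 \cdot 10^{6}$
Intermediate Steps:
$L = -6$ ($L = 1 \left(-6\right) = -6$)
$x = - \frac{1}{8}$ ($x = \frac{1}{-2 - 6} = \frac{1}{-8} = - \frac{1}{8} \approx -0.125$)
$O{\left(u,z \right)} = - \frac{1}{512}$ ($O{\left(u,z \right)} = \left(- \frac{1}{8}\right)^{3} = - \frac{1}{512}$)
$\left(-18717 + 26858\right) \left(819 + O{\left(65,90 \right)}\right) = \left(-18717 + 26858\right) \left(819 - \frac{1}{512}\right) = 8141 \cdot \frac{419327}{512} = \frac{3413741107}{512}$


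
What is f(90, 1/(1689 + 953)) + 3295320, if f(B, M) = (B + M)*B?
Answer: 4363817865/1321 ≈ 3.3034e+6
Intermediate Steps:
f(B, M) = B*(B + M)
f(90, 1/(1689 + 953)) + 3295320 = 90*(90 + 1/(1689 + 953)) + 3295320 = 90*(90 + 1/2642) + 3295320 = 90*(237781/2642) + 3295320 = 10700145/1321 + 3295320 = 4363817865/1321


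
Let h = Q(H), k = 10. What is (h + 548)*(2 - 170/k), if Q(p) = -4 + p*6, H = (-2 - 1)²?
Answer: -8970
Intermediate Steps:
H = 9 (H = (-3)² = 9)
Q(p) = -4 + 6*p
h = 50 (h = -4 + 6*9 = -4 + 54 = 50)
(h + 548)*(2 - 170/k) = (50 + 548)*(2 - 170/10) = 598*(2 - 170/10) = 598*(2 - 17*1) = 598*(2 - 17) = 598*(-15) = -8970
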